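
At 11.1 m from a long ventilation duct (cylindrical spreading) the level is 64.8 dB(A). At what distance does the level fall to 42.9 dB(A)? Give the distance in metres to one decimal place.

1719.2 m

Line-source spreading drops the level by 10·log₁₀(r₂/r₁); inverting, r₂/r₁ = 10^(ΔL/10).
r₂ = 11.1·10^((64.8−42.9)/10) = 11.1·10^(21.9/10) = 1719.19 m.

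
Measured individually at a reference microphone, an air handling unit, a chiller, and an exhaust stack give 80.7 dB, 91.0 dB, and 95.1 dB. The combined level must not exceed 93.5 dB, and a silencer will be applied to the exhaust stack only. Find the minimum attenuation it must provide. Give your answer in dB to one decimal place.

5.7 dB

Everything except the exhaust stack sums to 10^(80.7/10) + 10^(91.0/10) = 1.376e+09 in linear terms, 91.39 dB.
To meet 93.5 dB overall, the treated exhaust stack may contribute at most 10^(93.5/10) − 1.376e+09 = 8.623e+08, i.e. 89.36 dB.
Required insertion loss = 95.1 − 89.36 = 5.74 dB.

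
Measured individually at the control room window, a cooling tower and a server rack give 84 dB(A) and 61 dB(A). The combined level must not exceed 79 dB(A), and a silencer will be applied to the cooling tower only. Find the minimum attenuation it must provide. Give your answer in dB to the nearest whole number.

Fixed contribution from the other source: Σ 10^(L/10) = 10^(61/10) = 1.259e+06 (61.00 dB(A)).
The limit corresponds to 10^(79/10) = 7.943e+07; subtracting the fixed part leaves 7.817e+07 for the cooling tower, i.e. 78.93 dB(A).
Required insertion loss = 84 − 78.93 = 5.07 dB.

5 dB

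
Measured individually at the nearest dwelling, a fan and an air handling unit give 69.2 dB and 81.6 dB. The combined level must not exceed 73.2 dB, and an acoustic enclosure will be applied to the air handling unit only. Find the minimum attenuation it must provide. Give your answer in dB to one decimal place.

10.6 dB

Fixed contribution from the other source: Σ 10^(L/10) = 10^(69.2/10) = 8.318e+06 (69.20 dB).
To meet 73.2 dB overall, the treated air handling unit may contribute at most 10^(73.2/10) − 8.318e+06 = 1.258e+07, i.e. 71.00 dB.
Required insertion loss = 81.6 − 71.00 = 10.60 dB.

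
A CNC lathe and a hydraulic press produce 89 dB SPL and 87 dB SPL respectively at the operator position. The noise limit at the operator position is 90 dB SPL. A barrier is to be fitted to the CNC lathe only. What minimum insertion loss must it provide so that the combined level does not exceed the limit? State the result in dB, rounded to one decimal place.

2.0 dB

The untreated sources together contribute 10^(87/10) = 5.012e+08, i.e. 87.00 dB SPL.
To meet 90 dB SPL overall, the treated CNC lathe may contribute at most 10^(90/10) − 5.012e+08 = 4.988e+08, i.e. 86.98 dB SPL.
Required insertion loss = 89 − 86.98 = 2.02 dB.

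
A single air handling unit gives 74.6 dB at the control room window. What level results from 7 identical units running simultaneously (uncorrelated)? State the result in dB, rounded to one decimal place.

N identical incoherent sources raise the level by 10·log₁₀ N.
L_total = 74.6 + 10·log₁₀(7) = 74.6 + 8.451 = 83.05 dB.

83.1 dB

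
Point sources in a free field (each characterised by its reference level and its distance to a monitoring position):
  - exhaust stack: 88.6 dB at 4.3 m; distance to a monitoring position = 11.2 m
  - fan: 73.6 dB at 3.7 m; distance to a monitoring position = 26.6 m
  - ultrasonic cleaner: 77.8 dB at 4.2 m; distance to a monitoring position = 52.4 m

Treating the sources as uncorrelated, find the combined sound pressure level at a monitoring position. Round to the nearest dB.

80 dB

Propagate each source to the receiver with L = L_ref − 20·log₁₀(r/r_ref), then add intensities.
exhaust stack: 88.6 − 20·log₁₀(11.2/4.3) = 88.6 − 8.31 = 80.29 dB.
fan: 73.6 − 20·log₁₀(26.6/3.7) = 73.6 − 17.13 = 56.47 dB.
ultrasonic cleaner: 77.8 − 20·log₁₀(52.4/4.2) = 77.8 − 21.92 = 55.88 dB.
Σ 10^(L/10) = 1.076e+08 → L_total = 10·log₁₀(1.076e+08) = 80.32 dB.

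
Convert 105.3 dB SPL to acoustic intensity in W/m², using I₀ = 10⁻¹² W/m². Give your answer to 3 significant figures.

I/I₀ = 10^(105.3/10) = 3.388e+10, so I = 3.388e+10 × 10⁻¹² W/m².

0.0339 W/m²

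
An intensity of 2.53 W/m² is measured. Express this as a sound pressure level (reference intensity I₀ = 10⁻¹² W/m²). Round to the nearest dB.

Dividing by I₀ shifts the exponent by 12: I/I₀ = 2.53×10^12.
L = 10·(0.4031 + 12) = 124.03 dB.

124 dB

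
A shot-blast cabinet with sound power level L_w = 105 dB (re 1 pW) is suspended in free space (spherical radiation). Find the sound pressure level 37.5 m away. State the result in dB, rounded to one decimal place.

Free-field spherical radiation: L_p = L_w − 10·log₁₀(4π·r²), r = 37.5 m.
4π·r² = 1.767e+04 m², 10·log₁₀ of that is 42.473 dB.
L_p = 105 − 42.473 = 62.53 dB.

62.5 dB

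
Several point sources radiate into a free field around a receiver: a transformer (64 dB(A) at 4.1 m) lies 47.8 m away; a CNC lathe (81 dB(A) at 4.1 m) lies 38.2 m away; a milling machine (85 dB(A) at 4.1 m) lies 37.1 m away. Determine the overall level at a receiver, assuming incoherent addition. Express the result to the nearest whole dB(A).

Propagate each source to the receiver with L = L_ref − 20·log₁₀(r/r_ref), then add intensities.
transformer: 64 − 20·log₁₀(47.8/4.1) = 64 − 21.33 = 42.67 dB(A).
CNC lathe: 81 − 20·log₁₀(38.2/4.1) = 81 − 19.39 = 61.61 dB(A).
milling machine: 85 − 20·log₁₀(37.1/4.1) = 85 − 19.13 = 65.87 dB(A).
Σ 10^(L/10) = 5.331e+06 → L_total = 10·log₁₀(5.331e+06) = 67.27 dB(A).

67 dB(A)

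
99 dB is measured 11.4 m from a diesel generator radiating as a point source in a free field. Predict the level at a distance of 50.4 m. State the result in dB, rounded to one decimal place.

86.1 dB

Spherical spreading from a point source gives a 20·log₁₀(r₂/r₁) drop.
L₂ = 99 − 20·log₁₀(50.4/11.4) = 99 − 12.911 = 86.09 dB.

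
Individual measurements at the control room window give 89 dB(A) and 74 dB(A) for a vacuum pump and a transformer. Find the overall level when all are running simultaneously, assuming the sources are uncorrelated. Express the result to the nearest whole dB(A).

Incoherent sources combine by intensity addition: L_total = 10·log₁₀(Σ 10^(L_i/10)).
Σ 10^(L/10) = 10^(89/10) + 10^(74/10) = 8.194e+08.
L_total = 10·log₁₀(8.194e+08) = 89.14 dB(A).

89 dB(A)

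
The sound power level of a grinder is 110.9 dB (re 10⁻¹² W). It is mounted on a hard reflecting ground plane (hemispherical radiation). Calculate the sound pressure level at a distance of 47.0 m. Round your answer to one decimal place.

69.5 dB

The power spreads over a hemisphere of area 2π·r², so L_p = L_w − 10·log₁₀(2π·r²).
2π·r² = 1.388e+04 m², 10·log₁₀ of that is 41.424 dB.
L_p = 110.9 − 41.424 = 69.48 dB.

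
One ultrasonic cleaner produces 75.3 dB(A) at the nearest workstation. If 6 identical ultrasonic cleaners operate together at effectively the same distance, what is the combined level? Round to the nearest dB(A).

With 6 equal, uncorrelated contributions the intensity is 6× that of one unit, giving a rise of 10·log₁₀ 6.
L_total = 75.3 + 10·log₁₀(6) = 75.3 + 7.782 = 83.08 dB(A).

83 dB(A)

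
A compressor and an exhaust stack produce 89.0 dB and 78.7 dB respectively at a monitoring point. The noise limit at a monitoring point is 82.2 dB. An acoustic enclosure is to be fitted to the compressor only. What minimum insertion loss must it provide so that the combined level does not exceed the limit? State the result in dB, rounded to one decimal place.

Everything except the compressor sums to 10^(78.7/10) = 7.413e+07 in linear terms, 78.70 dB.
The limit corresponds to 10^(82.2/10) = 1.660e+08; subtracting the fixed part leaves 9.183e+07 for the compressor, i.e. 79.63 dB.
So the compressor must be reduced from 89.0 to 79.63 dB: IL = 9.37 dB.

9.4 dB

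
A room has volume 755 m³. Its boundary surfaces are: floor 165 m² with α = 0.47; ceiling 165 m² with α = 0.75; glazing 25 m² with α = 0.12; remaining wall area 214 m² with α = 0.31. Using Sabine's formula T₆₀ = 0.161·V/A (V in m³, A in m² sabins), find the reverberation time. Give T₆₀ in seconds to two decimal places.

0.45 s

A = Σ Sᵢαᵢ = 165·0.47 + 165·0.75 + 25·0.12 + 214·0.31 = 270.64 m².
T₆₀ = 0.161·V/A = 0.161·755/270.64 = 0.449 s.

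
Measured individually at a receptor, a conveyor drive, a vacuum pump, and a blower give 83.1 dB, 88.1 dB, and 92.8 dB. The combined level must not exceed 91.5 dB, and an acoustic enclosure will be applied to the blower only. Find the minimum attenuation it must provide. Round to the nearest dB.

5 dB

Fixed contribution from the other sources: Σ 10^(L/10) = 10^(83.1/10) + 10^(88.1/10) = 8.498e+08 (89.29 dB).
The limit corresponds to 10^(91.5/10) = 1.413e+09; subtracting the fixed part leaves 5.627e+08 for the blower, i.e. 87.50 dB.
So the blower must be reduced from 92.8 to 87.50 dB: IL = 5.30 dB.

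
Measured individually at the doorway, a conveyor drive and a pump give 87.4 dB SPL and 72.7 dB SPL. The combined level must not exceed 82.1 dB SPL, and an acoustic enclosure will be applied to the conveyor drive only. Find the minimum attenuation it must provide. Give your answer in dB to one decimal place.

5.8 dB

Everything except the conveyor drive sums to 10^(72.7/10) = 1.862e+07 in linear terms, 72.70 dB SPL.
The limit corresponds to 10^(82.1/10) = 1.622e+08; subtracting the fixed part leaves 1.436e+08 for the conveyor drive, i.e. 81.57 dB SPL.
So the conveyor drive must be reduced from 87.4 to 81.57 dB SPL: IL = 5.83 dB.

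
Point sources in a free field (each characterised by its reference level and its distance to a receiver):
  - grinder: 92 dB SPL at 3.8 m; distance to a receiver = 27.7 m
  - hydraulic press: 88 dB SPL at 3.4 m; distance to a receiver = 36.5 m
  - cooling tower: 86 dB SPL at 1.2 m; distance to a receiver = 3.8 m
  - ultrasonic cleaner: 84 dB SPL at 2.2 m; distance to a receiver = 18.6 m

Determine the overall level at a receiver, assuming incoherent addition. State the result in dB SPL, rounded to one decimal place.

Propagate each source to the receiver with L = L_ref − 20·log₁₀(r/r_ref), then add intensities.
grinder: 92 − 20·log₁₀(27.7/3.8) = 92 − 17.25 = 74.75 dB SPL.
hydraulic press: 88 − 20·log₁₀(36.5/3.4) = 88 − 20.62 = 67.38 dB SPL.
cooling tower: 86 − 20·log₁₀(3.8/1.2) = 86 − 10.01 = 75.99 dB SPL.
ultrasonic cleaner: 84 − 20·log₁₀(18.6/2.2) = 84 − 18.54 = 65.46 dB SPL.
Σ 10^(L/10) = 7.852e+07 → L_total = 10·log₁₀(7.852e+07) = 78.95 dB SPL.

78.9 dB SPL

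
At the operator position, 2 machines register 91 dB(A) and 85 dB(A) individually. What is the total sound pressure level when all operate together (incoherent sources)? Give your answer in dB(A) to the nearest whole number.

For uncorrelated sources the intensities add, so convert each level to linear form, sum, and take 10·log₁₀ of the total.
Σ 10^(L/10) = 10^(91/10) + 10^(85/10) = 1.575e+09.
L_total = 10·log₁₀(1.575e+09) = 91.97 dB(A).

92 dB(A)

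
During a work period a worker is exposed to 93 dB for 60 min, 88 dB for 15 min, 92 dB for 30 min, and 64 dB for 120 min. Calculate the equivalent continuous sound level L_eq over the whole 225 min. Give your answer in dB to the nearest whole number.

89 dB

L_eq = 10·log₁₀[(1/T)·Σ tᵢ·10^(Lᵢ/10)] with T = 225 min.
Σ tᵢ·10^(Lᵢ/10) = 60·10^(93/10) + 15·10^(88/10) + 30·10^(92/10) + 120·10^(64/10) = 1.770e+11.
L_eq = 10·log₁₀(1.770e+11/225) = 88.96 dB.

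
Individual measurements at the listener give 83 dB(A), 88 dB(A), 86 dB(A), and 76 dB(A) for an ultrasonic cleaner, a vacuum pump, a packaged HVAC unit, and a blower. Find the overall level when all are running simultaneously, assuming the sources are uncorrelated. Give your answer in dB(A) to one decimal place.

Incoherent sources combine by intensity addition: L_total = 10·log₁₀(Σ 10^(L_i/10)).
Σ 10^(L/10) = 10^(83/10) + 10^(88/10) + 10^(86/10) + 10^(76/10) = 1.268e+09.
L_total = 10·log₁₀(1.268e+09) = 91.03 dB(A).

91.0 dB(A)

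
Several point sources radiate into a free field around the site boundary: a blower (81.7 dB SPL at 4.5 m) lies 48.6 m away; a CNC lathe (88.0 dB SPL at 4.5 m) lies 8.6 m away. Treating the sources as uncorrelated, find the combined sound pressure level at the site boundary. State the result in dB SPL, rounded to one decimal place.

First find each source's level at the receiver (point-source: −20·log₁₀(r/r_ref)), then combine on an intensity basis.
blower: 81.7 − 20·log₁₀(48.6/4.5) = 81.7 − 20.67 = 61.03 dB SPL.
CNC lathe: 88.0 − 20·log₁₀(8.6/4.5) = 88.0 − 5.63 = 82.37 dB SPL.
Σ 10^(L/10) = 1.740e+08 → L_total = 10·log₁₀(1.740e+08) = 82.41 dB SPL.

82.4 dB SPL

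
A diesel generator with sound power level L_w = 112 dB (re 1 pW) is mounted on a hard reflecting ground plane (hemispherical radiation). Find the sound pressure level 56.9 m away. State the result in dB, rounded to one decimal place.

L_p = L_w − 10·log₁₀(2π·r²) with r = 56.9 m.
2π·r² = 2.034e+04 m², 10·log₁₀ of that is 43.084 dB.
L_p = 112 − 43.084 = 68.92 dB.

68.9 dB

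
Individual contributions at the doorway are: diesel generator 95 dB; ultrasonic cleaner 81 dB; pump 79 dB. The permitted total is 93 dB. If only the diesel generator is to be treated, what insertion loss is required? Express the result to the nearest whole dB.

2 dB

The untreated sources together contribute 10^(81/10) + 10^(79/10) = 2.053e+08, i.e. 83.12 dB.
To meet 93 dB overall, the treated diesel generator may contribute at most 10^(93/10) − 2.053e+08 = 1.790e+09, i.e. 92.53 dB.
So the diesel generator must be reduced from 95 to 92.53 dB: IL = 2.47 dB.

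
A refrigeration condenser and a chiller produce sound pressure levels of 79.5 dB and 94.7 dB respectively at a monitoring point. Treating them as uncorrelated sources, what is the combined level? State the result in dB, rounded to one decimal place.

For uncorrelated sources the intensities add, so convert each level to linear form, sum, and take 10·log₁₀ of the total.
Σ 10^(L/10) = 10^(79.5/10) + 10^(94.7/10) = 3.040e+09.
L_total = 10·log₁₀(3.040e+09) = 94.83 dB.

94.8 dB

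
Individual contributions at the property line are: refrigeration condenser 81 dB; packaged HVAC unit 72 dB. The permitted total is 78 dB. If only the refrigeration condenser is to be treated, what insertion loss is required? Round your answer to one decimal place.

Fixed contribution from the other source: Σ 10^(L/10) = 10^(72/10) = 1.585e+07 (72.00 dB).
To meet 78 dB overall, the treated refrigeration condenser may contribute at most 10^(78/10) − 1.585e+07 = 4.725e+07, i.e. 76.74 dB.
Required insertion loss = 81 − 76.74 = 4.26 dB.

4.3 dB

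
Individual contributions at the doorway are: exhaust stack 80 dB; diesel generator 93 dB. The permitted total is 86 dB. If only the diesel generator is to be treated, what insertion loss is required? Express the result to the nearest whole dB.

Everything except the diesel generator sums to 10^(80/10) = 1.000e+08 in linear terms, 80.00 dB.
To meet 86 dB overall, the treated diesel generator may contribute at most 10^(86/10) − 1.000e+08 = 2.981e+08, i.e. 84.74 dB.
So the diesel generator must be reduced from 93 to 84.74 dB: IL = 8.26 dB.

8 dB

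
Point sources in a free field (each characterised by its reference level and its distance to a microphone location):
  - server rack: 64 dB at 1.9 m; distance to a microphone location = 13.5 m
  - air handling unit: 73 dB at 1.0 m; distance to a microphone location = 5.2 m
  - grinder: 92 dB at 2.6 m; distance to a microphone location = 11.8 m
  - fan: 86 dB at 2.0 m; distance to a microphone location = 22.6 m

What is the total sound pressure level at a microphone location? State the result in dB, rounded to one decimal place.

Apply inverse-square spreading to bring every level to the receiver, then sum 10^(L/10).
server rack: 64 − 20·log₁₀(13.5/1.9) = 64 − 17.03 = 46.97 dB.
air handling unit: 73 − 20·log₁₀(5.2/1.0) = 73 − 14.32 = 58.68 dB.
grinder: 92 − 20·log₁₀(11.8/2.6) = 92 − 13.14 = 78.86 dB.
fan: 86 − 20·log₁₀(22.6/2.0) = 86 − 21.06 = 64.94 dB.
Σ 10^(L/10) = 8.085e+07 → L_total = 10·log₁₀(8.085e+07) = 79.08 dB.

79.1 dB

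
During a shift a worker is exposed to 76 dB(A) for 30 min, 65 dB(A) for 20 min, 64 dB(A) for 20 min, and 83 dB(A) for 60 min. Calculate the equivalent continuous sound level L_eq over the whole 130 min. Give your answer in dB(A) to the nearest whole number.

80 dB(A)

Weight each interval's intensity by its duration and average over T = 130 min:
Σ tᵢ·10^(Lᵢ/10) = 30·10^(76/10) + 20·10^(65/10) + 20·10^(64/10) + 60·10^(83/10) = 1.328e+10.
L_eq = 10·log₁₀(1.328e+10/130) = 80.09 dB(A).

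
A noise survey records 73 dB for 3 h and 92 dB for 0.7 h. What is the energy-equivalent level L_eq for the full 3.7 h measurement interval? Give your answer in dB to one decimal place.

85.0 dB

L_eq = 10·log₁₀[(1/T)·Σ tᵢ·10^(Lᵢ/10)] with T = 3.7 h.
Σ tᵢ·10^(Lᵢ/10) = 3·10^(73/10) + 0.7·10^(92/10) = 1.169e+09.
L_eq = 10·log₁₀(1.169e+09/3.7) = 85.00 dB.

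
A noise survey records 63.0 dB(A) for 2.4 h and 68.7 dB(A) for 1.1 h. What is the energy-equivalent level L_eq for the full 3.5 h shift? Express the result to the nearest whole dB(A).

L_eq = 10·log₁₀[(1/T)·Σ tᵢ·10^(Lᵢ/10)] with T = 3.5 h.
Σ tᵢ·10^(Lᵢ/10) = 2.4·10^(63.0/10) + 1.1·10^(68.7/10) = 1.294e+07.
L_eq = 10·log₁₀(1.294e+07/3.5) = 65.68 dB(A).

66 dB(A)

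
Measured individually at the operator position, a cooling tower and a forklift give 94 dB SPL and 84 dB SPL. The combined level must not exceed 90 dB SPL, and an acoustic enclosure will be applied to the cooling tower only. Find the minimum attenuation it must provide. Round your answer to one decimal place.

The untreated sources together contribute 10^(84/10) = 2.512e+08, i.e. 84.00 dB SPL.
To meet 90 dB SPL overall, the treated cooling tower may contribute at most 10^(90/10) − 2.512e+08 = 7.488e+08, i.e. 88.74 dB SPL.
So the cooling tower must be reduced from 94 to 88.74 dB SPL: IL = 5.26 dB.

5.3 dB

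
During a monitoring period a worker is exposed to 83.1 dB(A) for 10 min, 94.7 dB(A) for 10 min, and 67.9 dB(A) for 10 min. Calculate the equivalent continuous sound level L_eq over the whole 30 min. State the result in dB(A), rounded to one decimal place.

90.2 dB(A)

The energy average is taken in the linear domain: L_eq = 10·log₁₀[(Σ tᵢ·10^(Lᵢ/10))/T], T = 30 min.
Σ tᵢ·10^(Lᵢ/10) = 10·10^(83.1/10) + 10·10^(94.7/10) + 10·10^(67.9/10) = 3.162e+10.
L_eq = 10·log₁₀(3.162e+10/30) = 90.23 dB(A).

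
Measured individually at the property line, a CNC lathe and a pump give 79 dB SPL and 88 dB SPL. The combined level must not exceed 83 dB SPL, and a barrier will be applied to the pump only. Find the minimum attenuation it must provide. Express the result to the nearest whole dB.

Fixed contribution from the other source: Σ 10^(L/10) = 10^(79/10) = 7.943e+07 (79.00 dB SPL).
To meet 83 dB SPL overall, the treated pump may contribute at most 10^(83/10) − 7.943e+07 = 1.201e+08, i.e. 80.80 dB SPL.
Required insertion loss = 88 − 80.80 = 7.20 dB.

7 dB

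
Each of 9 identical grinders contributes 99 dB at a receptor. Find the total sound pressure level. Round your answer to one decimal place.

L_total = L₁ + 10·log₁₀ N for N identical incoherent sources.
L_total = 99 + 10·log₁₀(9) = 99 + 9.542 = 108.54 dB.

108.5 dB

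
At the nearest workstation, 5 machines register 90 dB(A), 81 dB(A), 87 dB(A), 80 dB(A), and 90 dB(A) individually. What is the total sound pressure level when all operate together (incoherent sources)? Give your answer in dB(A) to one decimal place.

For uncorrelated sources the intensities add, so convert each level to linear form, sum, and take 10·log₁₀ of the total.
Σ 10^(L/10) = 10^(90/10) + 10^(81/10) + 10^(87/10) + 10^(80/10) + 10^(90/10) = 2.727e+09.
L_total = 10·log₁₀(2.727e+09) = 94.36 dB(A).

94.4 dB(A)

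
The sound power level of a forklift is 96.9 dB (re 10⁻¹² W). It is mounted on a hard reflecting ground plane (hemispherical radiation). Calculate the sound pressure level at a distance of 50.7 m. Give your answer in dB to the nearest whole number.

The power spreads over a hemisphere of area 2π·r², so L_p = L_w − 10·log₁₀(2π·r²).
2π·r² = 1.615e+04 m², 10·log₁₀ of that is 42.082 dB.
L_p = 96.9 − 42.082 = 54.82 dB.

55 dB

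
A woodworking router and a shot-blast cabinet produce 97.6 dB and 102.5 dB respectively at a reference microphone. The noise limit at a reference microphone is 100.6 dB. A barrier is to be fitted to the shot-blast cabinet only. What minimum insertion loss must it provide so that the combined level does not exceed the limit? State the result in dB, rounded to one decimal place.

4.9 dB

The untreated sources together contribute 10^(97.6/10) = 5.754e+09, i.e. 97.60 dB.
The limit corresponds to 10^(100.6/10) = 1.148e+10; subtracting the fixed part leaves 5.727e+09 for the shot-blast cabinet, i.e. 97.58 dB.
So the shot-blast cabinet must be reduced from 102.5 to 97.58 dB: IL = 4.92 dB.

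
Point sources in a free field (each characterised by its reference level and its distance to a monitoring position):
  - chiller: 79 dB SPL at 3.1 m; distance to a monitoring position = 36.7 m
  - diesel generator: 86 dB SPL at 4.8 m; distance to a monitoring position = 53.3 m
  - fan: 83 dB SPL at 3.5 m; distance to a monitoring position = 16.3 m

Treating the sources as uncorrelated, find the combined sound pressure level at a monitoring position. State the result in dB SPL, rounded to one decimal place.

First find each source's level at the receiver (point-source: −20·log₁₀(r/r_ref)), then combine on an intensity basis.
chiller: 79 − 20·log₁₀(36.7/3.1) = 79 − 21.47 = 57.53 dB SPL.
diesel generator: 86 − 20·log₁₀(53.3/4.8) = 86 − 20.91 = 65.09 dB SPL.
fan: 83 − 20·log₁₀(16.3/3.5) = 83 − 13.36 = 69.64 dB SPL.
Σ 10^(L/10) = 1.299e+07 → L_total = 10·log₁₀(1.299e+07) = 71.14 dB SPL.

71.1 dB SPL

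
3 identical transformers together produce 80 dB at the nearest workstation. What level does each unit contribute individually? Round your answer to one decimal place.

75.2 dB

Dividing the total intensity by 3 lowers the level by 10·log₁₀ 3 = 4.771 dB: L₁ = 80 − 4.771.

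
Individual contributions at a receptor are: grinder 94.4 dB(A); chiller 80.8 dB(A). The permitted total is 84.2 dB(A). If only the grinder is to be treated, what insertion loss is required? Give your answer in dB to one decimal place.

The untreated sources together contribute 10^(80.8/10) = 1.202e+08, i.e. 80.80 dB(A).
To meet 84.2 dB(A) overall, the treated grinder may contribute at most 10^(84.2/10) − 1.202e+08 = 1.428e+08, i.e. 81.55 dB(A).
So the grinder must be reduced from 94.4 to 81.55 dB(A): IL = 12.85 dB.

12.9 dB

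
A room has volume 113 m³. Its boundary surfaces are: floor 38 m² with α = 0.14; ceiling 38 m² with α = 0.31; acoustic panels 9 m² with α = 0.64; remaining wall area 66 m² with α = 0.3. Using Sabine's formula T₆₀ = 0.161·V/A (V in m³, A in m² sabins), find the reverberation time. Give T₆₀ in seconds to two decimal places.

0.43 s

A = Σ Sᵢαᵢ = 38·0.14 + 38·0.31 + 9·0.64 + 66·0.3 = 42.66 m².
T₆₀ = 0.161·V/A = 0.161·113/42.66 = 0.426 s.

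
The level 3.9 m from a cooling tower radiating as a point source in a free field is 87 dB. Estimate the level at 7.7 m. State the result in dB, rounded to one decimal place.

81.1 dB

Point-source attenuation: ΔL = 20·log₁₀(r₂/r₁) = 20·log₁₀(7.7/3.9) = 5.909 dB.
L₂ = 87 − 20·log₁₀(7.7/3.9) = 87 − 5.909 = 81.09 dB.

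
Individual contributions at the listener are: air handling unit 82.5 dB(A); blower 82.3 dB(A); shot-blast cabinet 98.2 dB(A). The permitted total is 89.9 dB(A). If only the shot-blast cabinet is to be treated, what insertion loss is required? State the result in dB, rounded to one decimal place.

The untreated sources together contribute 10^(82.5/10) + 10^(82.3/10) = 3.477e+08, i.e. 85.41 dB(A).
The limit corresponds to 10^(89.9/10) = 9.772e+08; subtracting the fixed part leaves 6.296e+08 for the shot-blast cabinet, i.e. 87.99 dB(A).
Required insertion loss = 98.2 − 87.99 = 10.21 dB.

10.2 dB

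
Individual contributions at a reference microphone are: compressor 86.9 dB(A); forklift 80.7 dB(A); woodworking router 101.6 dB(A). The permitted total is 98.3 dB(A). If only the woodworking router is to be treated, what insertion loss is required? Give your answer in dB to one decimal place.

Everything except the woodworking router sums to 10^(86.9/10) + 10^(80.7/10) = 6.073e+08 in linear terms, 87.83 dB(A).
To meet 98.3 dB(A) overall, the treated woodworking router may contribute at most 10^(98.3/10) − 6.073e+08 = 6.154e+09, i.e. 97.89 dB(A).
Required insertion loss = 101.6 − 97.89 = 3.71 dB.

3.7 dB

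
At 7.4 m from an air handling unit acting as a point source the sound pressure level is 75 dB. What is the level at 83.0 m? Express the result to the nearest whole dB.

Spherical spreading from a point source gives a 20·log₁₀(r₂/r₁) drop.
L₂ = 75 − 20·log₁₀(83.0/7.4) = 75 − 20.997 = 54.00 dB.

54 dB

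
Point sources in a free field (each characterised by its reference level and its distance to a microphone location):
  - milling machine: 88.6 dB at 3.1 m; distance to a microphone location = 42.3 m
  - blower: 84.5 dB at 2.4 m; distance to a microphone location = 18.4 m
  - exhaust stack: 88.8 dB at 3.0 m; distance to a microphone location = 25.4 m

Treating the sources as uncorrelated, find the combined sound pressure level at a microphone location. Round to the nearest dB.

73 dB

Propagate each source to the receiver with L = L_ref − 20·log₁₀(r/r_ref), then add intensities.
milling machine: 88.6 − 20·log₁₀(42.3/3.1) = 88.6 − 22.70 = 65.90 dB.
blower: 84.5 − 20·log₁₀(18.4/2.4) = 84.5 − 17.69 = 66.81 dB.
exhaust stack: 88.8 − 20·log₁₀(25.4/3.0) = 88.8 − 18.55 = 70.25 dB.
Σ 10^(L/10) = 1.927e+07 → L_total = 10·log₁₀(1.927e+07) = 72.85 dB.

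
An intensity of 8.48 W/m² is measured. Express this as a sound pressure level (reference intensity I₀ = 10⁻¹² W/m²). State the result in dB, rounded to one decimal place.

129.3 dB

I/I₀ = 8.48/10⁻¹² = 8.48×10^12, and L = 10·log₁₀(I/I₀).
L = 10·(0.9284 + 12) = 129.28 dB.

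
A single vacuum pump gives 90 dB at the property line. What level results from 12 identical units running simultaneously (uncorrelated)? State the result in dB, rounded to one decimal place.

With 12 equal, uncorrelated contributions the intensity is 12× that of one unit, giving a rise of 10·log₁₀ 12.
L_total = 90 + 10·log₁₀(12) = 90 + 10.792 = 100.79 dB.

100.8 dB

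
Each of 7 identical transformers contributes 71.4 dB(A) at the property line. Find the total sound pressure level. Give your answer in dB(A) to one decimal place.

N identical incoherent sources raise the level by 10·log₁₀ N.
L_total = 71.4 + 10·log₁₀(7) = 71.4 + 8.451 = 79.85 dB(A).

79.9 dB(A)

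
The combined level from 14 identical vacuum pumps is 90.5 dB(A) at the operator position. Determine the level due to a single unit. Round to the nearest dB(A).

79 dB(A)

Dividing the total intensity by 14 lowers the level by 10·log₁₀ 14 = 11.461 dB: L₁ = 90.5 − 11.461.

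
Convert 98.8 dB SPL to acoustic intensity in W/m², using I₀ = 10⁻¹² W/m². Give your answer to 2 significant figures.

0.0076 W/m²

I/I₀ = 10^(98.8/10) = 7.586e+09, so I = 7.586e+09 × 10⁻¹² W/m².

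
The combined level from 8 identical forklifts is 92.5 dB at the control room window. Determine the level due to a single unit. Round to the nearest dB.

83 dB

Dividing the total intensity by 8 lowers the level by 10·log₁₀ 8 = 9.031 dB: L₁ = 92.5 − 9.031.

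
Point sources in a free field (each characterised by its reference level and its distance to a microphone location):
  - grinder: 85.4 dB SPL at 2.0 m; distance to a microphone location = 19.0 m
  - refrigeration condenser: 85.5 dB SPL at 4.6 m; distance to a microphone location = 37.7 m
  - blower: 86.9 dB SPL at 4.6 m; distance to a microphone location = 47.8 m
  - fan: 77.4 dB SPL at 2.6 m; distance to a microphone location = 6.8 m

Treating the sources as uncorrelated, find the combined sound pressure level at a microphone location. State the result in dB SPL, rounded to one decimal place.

73.4 dB SPL

First find each source's level at the receiver (point-source: −20·log₁₀(r/r_ref)), then combine on an intensity basis.
grinder: 85.4 − 20·log₁₀(19.0/2.0) = 85.4 − 19.55 = 65.85 dB SPL.
refrigeration condenser: 85.5 − 20·log₁₀(37.7/4.6) = 85.5 − 18.27 = 67.23 dB SPL.
blower: 86.9 − 20·log₁₀(47.8/4.6) = 86.9 − 20.33 = 66.57 dB SPL.
fan: 77.4 − 20·log₁₀(6.8/2.6) = 77.4 − 8.35 = 69.05 dB SPL.
Σ 10^(L/10) = 2.169e+07 → L_total = 10·log₁₀(2.169e+07) = 73.36 dB SPL.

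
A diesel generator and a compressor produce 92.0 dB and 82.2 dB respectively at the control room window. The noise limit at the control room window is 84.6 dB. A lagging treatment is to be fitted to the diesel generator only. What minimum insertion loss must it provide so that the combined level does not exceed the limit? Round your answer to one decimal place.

Fixed contribution from the other source: Σ 10^(L/10) = 10^(82.2/10) = 1.660e+08 (82.20 dB).
The limit corresponds to 10^(84.6/10) = 2.884e+08; subtracting the fixed part leaves 1.224e+08 for the diesel generator, i.e. 80.88 dB.
Required insertion loss = 92.0 − 80.88 = 11.12 dB.

11.1 dB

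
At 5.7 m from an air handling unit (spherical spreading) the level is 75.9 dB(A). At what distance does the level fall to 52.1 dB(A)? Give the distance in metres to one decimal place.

88.3 m

For a point source L₁ − L₂ = 20·log₁₀(r₂/r₁), so r₂ = r₁·10^((L₁−L₂)/20).
r₂ = 5.7·10^((75.9−52.1)/20) = 5.7·10^(23.8/20) = 88.28 m.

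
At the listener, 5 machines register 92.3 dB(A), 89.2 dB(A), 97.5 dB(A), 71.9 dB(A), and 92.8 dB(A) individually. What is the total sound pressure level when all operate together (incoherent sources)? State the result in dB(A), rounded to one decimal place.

100.0 dB(A)

Incoherent sources combine by intensity addition: L_total = 10·log₁₀(Σ 10^(L_i/10)).
Σ 10^(L/10) = 10^(92.3/10) + 10^(89.2/10) + 10^(97.5/10) + 10^(71.9/10) + 10^(92.8/10) = 1.007e+10.
L_total = 10·log₁₀(1.007e+10) = 100.03 dB(A).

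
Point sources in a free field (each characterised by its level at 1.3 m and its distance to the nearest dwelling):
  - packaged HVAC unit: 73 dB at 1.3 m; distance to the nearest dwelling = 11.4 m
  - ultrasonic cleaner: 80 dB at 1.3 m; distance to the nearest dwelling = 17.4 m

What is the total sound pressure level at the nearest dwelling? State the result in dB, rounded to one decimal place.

59.1 dB

Propagate each source to the receiver with L = L_ref − 20·log₁₀(r/r_ref), then add intensities.
packaged HVAC unit: 73 − 20·log₁₀(11.4/1.3) = 73 − 18.86 = 54.14 dB.
ultrasonic cleaner: 80 − 20·log₁₀(17.4/1.3) = 80 − 22.53 = 57.47 dB.
Σ 10^(L/10) = 8.177e+05 → L_total = 10·log₁₀(8.177e+05) = 59.13 dB.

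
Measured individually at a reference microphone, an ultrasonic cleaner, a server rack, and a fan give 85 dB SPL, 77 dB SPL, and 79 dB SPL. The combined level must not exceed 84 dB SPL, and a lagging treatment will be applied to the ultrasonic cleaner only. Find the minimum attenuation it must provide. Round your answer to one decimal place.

Everything except the ultrasonic cleaner sums to 10^(77/10) + 10^(79/10) = 1.296e+08 in linear terms, 81.12 dB SPL.
To meet 84 dB SPL overall, the treated ultrasonic cleaner may contribute at most 10^(84/10) − 1.296e+08 = 1.216e+08, i.e. 80.85 dB SPL.
So the ultrasonic cleaner must be reduced from 85 to 80.85 dB SPL: IL = 4.15 dB.

4.1 dB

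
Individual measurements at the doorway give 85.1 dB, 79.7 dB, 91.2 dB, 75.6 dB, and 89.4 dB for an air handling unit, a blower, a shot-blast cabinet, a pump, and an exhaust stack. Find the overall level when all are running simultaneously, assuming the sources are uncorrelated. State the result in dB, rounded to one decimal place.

Incoherent sources combine by intensity addition: L_total = 10·log₁₀(Σ 10^(L_i/10)).
Σ 10^(L/10) = 10^(85.1/10) + 10^(79.7/10) + 10^(91.2/10) + 10^(75.6/10) + 10^(89.4/10) = 2.642e+09.
L_total = 10·log₁₀(2.642e+09) = 94.22 dB.

94.2 dB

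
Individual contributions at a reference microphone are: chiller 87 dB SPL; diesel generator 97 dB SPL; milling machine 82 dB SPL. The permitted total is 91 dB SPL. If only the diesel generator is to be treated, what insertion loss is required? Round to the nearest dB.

9 dB

The untreated sources together contribute 10^(87/10) + 10^(82/10) = 6.597e+08, i.e. 88.19 dB SPL.
The limit corresponds to 10^(91/10) = 1.259e+09; subtracting the fixed part leaves 5.992e+08 for the diesel generator, i.e. 87.78 dB SPL.
So the diesel generator must be reduced from 97 to 87.78 dB SPL: IL = 9.22 dB.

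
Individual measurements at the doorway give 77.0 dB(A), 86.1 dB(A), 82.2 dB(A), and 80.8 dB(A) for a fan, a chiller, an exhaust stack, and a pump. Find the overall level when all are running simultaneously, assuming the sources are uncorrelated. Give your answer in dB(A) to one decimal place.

88.7 dB(A)

Incoherent sources combine by intensity addition: L_total = 10·log₁₀(Σ 10^(L_i/10)).
Σ 10^(L/10) = 10^(77.0/10) + 10^(86.1/10) + 10^(82.2/10) + 10^(80.8/10) = 7.437e+08.
L_total = 10·log₁₀(7.437e+08) = 88.71 dB(A).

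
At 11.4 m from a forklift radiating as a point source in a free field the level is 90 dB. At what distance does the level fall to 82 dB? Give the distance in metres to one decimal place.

28.6 m

The 8.0 dB drop corresponds to a distance ratio of 10^(8.0/20) for a point source.
r₂ = 11.4·10^((90−82)/20) = 11.4·10^(8.0/20) = 28.64 m.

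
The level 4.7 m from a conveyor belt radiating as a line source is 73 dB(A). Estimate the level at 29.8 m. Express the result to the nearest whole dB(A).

65 dB(A)

For a line source, L₂ = L₁ − 10·log₁₀(r₂/r₁).
L₂ = 73 − 10·log₁₀(29.8/4.7) = 73 − 8.021 = 64.98 dB(A).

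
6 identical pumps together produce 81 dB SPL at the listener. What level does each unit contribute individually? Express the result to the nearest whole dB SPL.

73 dB SPL

6 equal contributions raise the level by 10·log₁₀ 6 = 7.782 dB, so each unit alone gives 81 − 7.782.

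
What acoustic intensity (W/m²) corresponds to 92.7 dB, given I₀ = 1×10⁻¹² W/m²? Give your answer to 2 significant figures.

I/I₀ = 10^(92.7/10) = 1.862e+09, so I = 1.862e+09 × 10⁻¹² W/m².

0.0019 W/m²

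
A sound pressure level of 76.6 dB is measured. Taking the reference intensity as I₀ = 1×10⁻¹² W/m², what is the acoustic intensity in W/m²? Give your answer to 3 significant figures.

4.57e-05 W/m²

I = I₀·10^(L/10) = 10⁻¹² × 10^(76.6/10) = 10^(-4.340).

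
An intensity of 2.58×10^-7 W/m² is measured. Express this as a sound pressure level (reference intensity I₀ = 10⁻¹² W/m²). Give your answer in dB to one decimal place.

54.1 dB

Dividing by I₀ shifts the exponent by 12: I/I₀ = 2.58×10^5.
L = 10·(0.4116 + 5) = 54.12 dB.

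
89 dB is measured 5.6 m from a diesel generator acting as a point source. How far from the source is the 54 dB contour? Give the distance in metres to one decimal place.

For a point source L₁ − L₂ = 20·log₁₀(r₂/r₁), so r₂ = r₁·10^((L₁−L₂)/20).
r₂ = 5.6·10^((89−54)/20) = 5.6·10^(35.0/20) = 314.91 m.

314.9 m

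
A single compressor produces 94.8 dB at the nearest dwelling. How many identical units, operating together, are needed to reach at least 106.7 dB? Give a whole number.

16

N identical sources give L₁ + 10·log₁₀ N, so require 10·log₁₀ N ≥ 106.7 − 94.8 = 11.9 dB.
N ≥ 10^(11.9/10) = 15.488, so N = 16.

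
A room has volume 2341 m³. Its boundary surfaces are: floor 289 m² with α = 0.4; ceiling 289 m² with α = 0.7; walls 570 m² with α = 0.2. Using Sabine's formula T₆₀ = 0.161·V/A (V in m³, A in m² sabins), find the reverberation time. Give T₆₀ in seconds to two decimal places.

Total absorption A = 289·0.4 + 289·0.7 + 570·0.2 = 431.90 m² sabins.
T₆₀ = 0.161 × 2341 / 431.90 = 0.873 s.

0.87 s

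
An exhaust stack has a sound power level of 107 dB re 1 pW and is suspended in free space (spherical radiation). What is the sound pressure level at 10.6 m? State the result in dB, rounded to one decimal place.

L_p = L_w − 10·log₁₀(4π·r²) with r = 10.6 m.
4π·r² = 1412 m², 10·log₁₀ of that is 31.498 dB.
L_p = 107 − 31.498 = 75.50 dB.

75.5 dB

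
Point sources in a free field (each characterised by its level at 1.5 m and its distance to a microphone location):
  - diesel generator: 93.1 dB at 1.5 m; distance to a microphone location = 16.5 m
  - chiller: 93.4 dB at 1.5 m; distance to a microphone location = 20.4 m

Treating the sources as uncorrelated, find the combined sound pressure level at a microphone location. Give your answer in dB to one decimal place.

74.6 dB

Apply inverse-square spreading to bring every level to the receiver, then sum 10^(L/10).
diesel generator: 93.1 − 20·log₁₀(16.5/1.5) = 93.1 − 20.83 = 72.27 dB.
chiller: 93.4 − 20·log₁₀(20.4/1.5) = 93.4 − 22.67 = 70.73 dB.
Σ 10^(L/10) = 2.870e+07 → L_total = 10·log₁₀(2.870e+07) = 74.58 dB.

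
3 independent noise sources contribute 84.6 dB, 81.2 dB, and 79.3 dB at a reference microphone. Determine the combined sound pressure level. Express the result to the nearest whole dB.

For uncorrelated sources the intensities add, so convert each level to linear form, sum, and take 10·log₁₀ of the total.
Σ 10^(L/10) = 10^(84.6/10) + 10^(81.2/10) + 10^(79.3/10) = 5.053e+08.
L_total = 10·log₁₀(5.053e+08) = 87.04 dB.

87 dB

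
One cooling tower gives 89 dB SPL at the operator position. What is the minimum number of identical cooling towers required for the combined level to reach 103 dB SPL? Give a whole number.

Need L₁ + 10·log₁₀ N ≥ 103, i.e. log₁₀ N ≥ 1.40.
N ≥ 10^(14.0/10) = 25.119, so N = 26.

26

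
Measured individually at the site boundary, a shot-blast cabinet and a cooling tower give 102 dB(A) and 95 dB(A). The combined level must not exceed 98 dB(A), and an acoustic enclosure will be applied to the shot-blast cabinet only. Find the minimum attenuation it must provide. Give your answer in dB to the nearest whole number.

7 dB

Fixed contribution from the other source: Σ 10^(L/10) = 10^(95/10) = 3.162e+09 (95.00 dB(A)).
The limit corresponds to 10^(98/10) = 6.310e+09; subtracting the fixed part leaves 3.147e+09 for the shot-blast cabinet, i.e. 94.98 dB(A).
So the shot-blast cabinet must be reduced from 102 to 94.98 dB(A): IL = 7.02 dB.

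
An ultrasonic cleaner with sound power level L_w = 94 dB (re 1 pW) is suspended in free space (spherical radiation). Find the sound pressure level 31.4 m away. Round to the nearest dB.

Free-field spherical radiation: L_p = L_w − 10·log₁₀(4π·r²), r = 31.4 m.
4π·r² = 1.239e+04 m², 10·log₁₀ of that is 40.931 dB.
L_p = 94 − 40.931 = 53.07 dB.

53 dB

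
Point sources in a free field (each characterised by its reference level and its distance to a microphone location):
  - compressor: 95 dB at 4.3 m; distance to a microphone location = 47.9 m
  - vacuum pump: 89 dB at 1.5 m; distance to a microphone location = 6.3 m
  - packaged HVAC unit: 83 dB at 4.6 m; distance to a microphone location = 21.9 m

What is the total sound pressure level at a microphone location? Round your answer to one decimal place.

Apply inverse-square spreading to bring every level to the receiver, then sum 10^(L/10).
compressor: 95 − 20·log₁₀(47.9/4.3) = 95 − 20.94 = 74.06 dB.
vacuum pump: 89 − 20·log₁₀(6.3/1.5) = 89 − 12.46 = 76.54 dB.
packaged HVAC unit: 83 − 20·log₁₀(21.9/4.6) = 83 − 13.55 = 69.45 dB.
Σ 10^(L/10) = 7.932e+07 → L_total = 10·log₁₀(7.932e+07) = 78.99 dB.

79.0 dB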